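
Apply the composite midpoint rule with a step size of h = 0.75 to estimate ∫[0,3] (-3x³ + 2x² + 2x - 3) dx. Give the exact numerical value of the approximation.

h = (3 − 0)/4 = 0.75.
Midpoints m₁,…,m₄ = 0.375, 1.125, 1.875, 2.625.
f(m₁)=-2.126953125, f(m₂)=-2.490234375, f(m₃)=-11.994140625, f(m₄)=-38.232421875.
h·[f(m₁) + f(m₂) + f(m₃) + f(m₄)] = 0.75·(-54.84375) = -41.1328125.

-41.1328125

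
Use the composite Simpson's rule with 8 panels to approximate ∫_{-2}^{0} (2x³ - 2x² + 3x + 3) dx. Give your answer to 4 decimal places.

-13.3333

h = (0 − (-2))/8 = 0.25.
Nodes x₀,…,x₈ = -2, -1.75, -1.5, -1.25, -1, -0.75, -0.5, -0.25, 0.
f(x) = 2x³ - 2x² + 3x + 3: f₀=-27, f₁=-19.09375, f₂=-12.75, f₃=-7.78125, f₄=-4, f₅=-1.21875, f₆=0.75, f₇=2.09375, f₈=3.
(h/3)·[f₀ + 4f₁ + 2f₂ + 4f₃ + 2f₄ + 4f₅ + 2f₆ + 4f₇ + f₈] = 0.083333·(-160) = -13.3333.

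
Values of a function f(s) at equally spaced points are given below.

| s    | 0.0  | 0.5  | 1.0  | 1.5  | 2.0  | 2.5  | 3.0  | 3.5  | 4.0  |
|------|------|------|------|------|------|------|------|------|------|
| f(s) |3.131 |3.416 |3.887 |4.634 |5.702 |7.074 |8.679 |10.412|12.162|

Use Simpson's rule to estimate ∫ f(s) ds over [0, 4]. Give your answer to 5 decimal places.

25.66217

h = 0.5, n = 8.
(h/3)·[y₀ + 4y₁ + 2y₂ + 4y₃ + 2y₄ + 4y₅ + 2y₆ + 4y₇ + y₈] = 0.166667·(153.973) = 25.66217.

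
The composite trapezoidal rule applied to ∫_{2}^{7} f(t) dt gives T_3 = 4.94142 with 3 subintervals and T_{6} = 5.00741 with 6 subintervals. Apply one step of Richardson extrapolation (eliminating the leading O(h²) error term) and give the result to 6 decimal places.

R = (4·T_{6} − T_3) / 3 = (4·5.00741 − 4.94142)/3 = (15.08822)/3 = 5.029407.

5.029407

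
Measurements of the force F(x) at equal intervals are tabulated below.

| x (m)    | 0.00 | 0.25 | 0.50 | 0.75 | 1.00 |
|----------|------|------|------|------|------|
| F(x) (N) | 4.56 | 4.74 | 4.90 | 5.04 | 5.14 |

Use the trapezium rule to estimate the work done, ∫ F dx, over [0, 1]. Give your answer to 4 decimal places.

h = 0.25, n = 4.
(h/2)·[y₀ + 2y₁ + 2y₂ + 2y₃ + y₄] = 0.125·(39.06) = 4.8825.

4.8825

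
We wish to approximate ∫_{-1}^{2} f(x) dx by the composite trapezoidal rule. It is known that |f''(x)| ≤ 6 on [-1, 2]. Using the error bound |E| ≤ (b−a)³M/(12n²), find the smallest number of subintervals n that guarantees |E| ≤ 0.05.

17

Need 162/(12n²) ≤ 0.05.
n² ≥ 162/(12·0.05) = 270 ⇒ n ≥ 16.4317, so the smallest n is 17.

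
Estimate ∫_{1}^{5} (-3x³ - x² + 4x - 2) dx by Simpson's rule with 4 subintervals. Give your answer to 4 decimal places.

-469.3333

h = (5 − 1)/4 = 1.
Nodes x₀,…,x₄ = 1, 2, 3, 4, 5.
f(x) = -3x³ - x² + 4x - 2: f₀=-2, f₁=-22, f₂=-80, f₃=-194, f₄=-382.
(h/3)·[f₀ + 4f₁ + 2f₂ + 4f₃ + f₄] = 0.333333·(-1408) = -469.3333.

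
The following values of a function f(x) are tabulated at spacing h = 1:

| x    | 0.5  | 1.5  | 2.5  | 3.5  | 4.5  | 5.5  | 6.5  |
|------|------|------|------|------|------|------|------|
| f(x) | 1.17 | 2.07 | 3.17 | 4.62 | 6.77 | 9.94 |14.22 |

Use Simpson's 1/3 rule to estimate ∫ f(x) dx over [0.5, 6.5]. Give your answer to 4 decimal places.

33.9300

h = 1, n = 6.
(h/3)·[y₀ + 4y₁ + 2y₂ + 4y₃ + 2y₄ + 4y₅ + y₆] = 0.333333·(101.79) = 33.9300.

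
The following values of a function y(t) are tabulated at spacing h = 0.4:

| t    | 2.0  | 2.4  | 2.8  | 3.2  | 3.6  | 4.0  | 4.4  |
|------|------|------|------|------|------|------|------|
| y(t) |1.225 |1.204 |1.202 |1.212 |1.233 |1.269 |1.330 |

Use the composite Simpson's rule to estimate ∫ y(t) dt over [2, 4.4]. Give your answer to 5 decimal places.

2.95533

h = 0.4, n = 6.
(h/3)·[y₀ + 4y₁ + 2y₂ + 4y₃ + 2y₄ + 4y₅ + y₆] = 0.133333·(22.165) = 2.95533.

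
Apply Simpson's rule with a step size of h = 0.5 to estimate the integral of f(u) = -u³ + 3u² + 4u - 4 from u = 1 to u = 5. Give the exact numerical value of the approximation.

0

h = (5 − 1)/8 = 0.5.
Nodes u₀,…,u₈ = 1, 1.5, 2, 2.5, 3, 3.5, 4, 4.5, 5.
f(u) = -u³ + 3u² + 4u - 4: f₀=2, f₁=5.375, f₂=8, f₃=9.125, f₄=8, f₅=3.875, f₆=-4, f₇=-16.375, f₈=-34.
(h/3)·[f₀ + 4f₁ + 2f₂ + 4f₃ + 2f₄ + 4f₅ + 2f₆ + 4f₇ + f₈] = 0.166667·(0) = 0.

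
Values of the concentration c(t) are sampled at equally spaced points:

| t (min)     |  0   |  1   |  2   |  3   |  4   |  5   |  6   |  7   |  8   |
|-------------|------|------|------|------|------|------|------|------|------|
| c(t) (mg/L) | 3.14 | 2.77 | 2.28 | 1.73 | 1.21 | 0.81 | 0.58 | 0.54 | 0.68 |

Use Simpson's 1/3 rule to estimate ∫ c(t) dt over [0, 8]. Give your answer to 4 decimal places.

11.7867

h = 1, n = 8.
(h/3)·[y₀ + 4y₁ + 2y₂ + 4y₃ + 2y₄ + 4y₅ + 2y₆ + 4y₇ + y₈] = 0.333333·(35.36) = 11.7867.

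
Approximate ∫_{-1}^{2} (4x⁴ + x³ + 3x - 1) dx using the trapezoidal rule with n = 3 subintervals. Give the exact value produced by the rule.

44

h = (2 − (-1))/3 = 1.
Nodes x₀,…,x₃ = -1, 0, 1, 2.
f(x) = 4x⁴ + x³ + 3x - 1: f₀=-1, f₁=-1, f₂=7, f₃=77.
(h/2)·[f₀ + 2f₁ + 2f₂ + f₃] = 0.5·(88) = 44.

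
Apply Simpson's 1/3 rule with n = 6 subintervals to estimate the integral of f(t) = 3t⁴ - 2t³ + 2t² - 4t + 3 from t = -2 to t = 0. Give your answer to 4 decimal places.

h = (0 − (-2))/6 = 0.333333.
Nodes t₀,…,t₆ = -2, -1.666667, -1.333333, -1, -0.666667, -0.333333, 0.
f(t) = 3t⁴ - 2t³ + 2t² - 4t + 3: f₀=83, f₁=47.629630, f₂=26.111111, f₃=14, f₄=7.740741, f₅=4.666667, f₆=3.
(h/3)·[f₀ + 4f₁ + 2f₂ + 4f₃ + 2f₄ + 4f₅ + f₆] = 0.111111·(418.888889) = 46.5432.

46.5432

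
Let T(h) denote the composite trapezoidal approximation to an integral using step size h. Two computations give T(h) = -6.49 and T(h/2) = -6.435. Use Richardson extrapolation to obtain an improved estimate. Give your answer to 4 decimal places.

-6.4167

R = (4·T(h/2) − T(h)) / 3 = (4·(-6.435) − (-6.49))/3 = (-19.250)/3 = -6.4167.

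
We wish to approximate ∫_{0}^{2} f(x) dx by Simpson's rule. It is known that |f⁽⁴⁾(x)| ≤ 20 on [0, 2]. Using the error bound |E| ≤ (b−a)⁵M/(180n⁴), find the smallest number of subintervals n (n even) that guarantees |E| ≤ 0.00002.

22

Need 640/(180n⁴) ≤ 0.00002.
n⁴ ≥ 640/(180·0.00002) = 177778 ⇒ n ≥ 20.5338, so the smallest even n is 22. (n must be even for Simpson's rule.)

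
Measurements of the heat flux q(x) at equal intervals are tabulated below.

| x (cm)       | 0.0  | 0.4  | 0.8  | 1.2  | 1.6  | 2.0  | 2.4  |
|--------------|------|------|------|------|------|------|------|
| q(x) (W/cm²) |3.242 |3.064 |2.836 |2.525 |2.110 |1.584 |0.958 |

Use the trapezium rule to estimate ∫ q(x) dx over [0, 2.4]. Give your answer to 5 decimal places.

5.68760

h = 0.4, n = 6.
(h/2)·[y₀ + 2y₁ + 2y₂ + 2y₃ + 2y₄ + 2y₅ + y₆] = 0.2·(28.438) = 5.68760.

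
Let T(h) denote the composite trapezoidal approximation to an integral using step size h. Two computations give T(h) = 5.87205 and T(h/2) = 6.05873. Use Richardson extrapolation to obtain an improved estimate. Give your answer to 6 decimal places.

6.120957

R = (4·T(h/2) − T(h)) / 3 = (4·6.05873 − 5.87205)/3 = (18.36287)/3 = 6.120957.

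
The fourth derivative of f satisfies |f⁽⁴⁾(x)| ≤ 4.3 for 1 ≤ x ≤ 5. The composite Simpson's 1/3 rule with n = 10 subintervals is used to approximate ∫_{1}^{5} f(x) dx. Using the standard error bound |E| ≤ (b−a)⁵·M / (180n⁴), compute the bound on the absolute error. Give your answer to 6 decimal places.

0.002446

|E| ≤ (4)⁵·4.3 / (180·10⁴) = 4403.2/1800000 = 0.002446.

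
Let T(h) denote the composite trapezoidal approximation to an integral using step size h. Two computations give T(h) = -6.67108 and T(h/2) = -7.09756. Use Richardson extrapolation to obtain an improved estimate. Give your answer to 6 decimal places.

R = (4·T(h/2) − T(h)) / 3 = (4·(-7.09756) − (-6.67108))/3 = (-21.71916)/3 = -7.239720.

-7.239720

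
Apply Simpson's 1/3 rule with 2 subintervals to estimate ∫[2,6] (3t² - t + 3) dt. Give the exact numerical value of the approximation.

h = (6 − 2)/2 = 2.
Nodes t₀,…,t₂ = 2, 4, 6.
f(t) = 3t² - t + 3: f₀=13, f₁=47, f₂=105.
(h/3)·[f₀ + 4f₁ + f₂] = 0.666667·(306) = 204.

204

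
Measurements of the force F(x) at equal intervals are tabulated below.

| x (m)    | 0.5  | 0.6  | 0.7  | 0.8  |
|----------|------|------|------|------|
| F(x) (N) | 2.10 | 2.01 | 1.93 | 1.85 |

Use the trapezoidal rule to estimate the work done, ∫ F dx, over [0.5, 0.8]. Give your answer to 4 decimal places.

0.5915

h = 0.1, n = 3.
(h/2)·[y₀ + 2y₁ + 2y₂ + y₃] = 0.05·(11.83) = 0.5915.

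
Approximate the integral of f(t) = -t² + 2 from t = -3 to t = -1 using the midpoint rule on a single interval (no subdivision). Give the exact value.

-4

M = (b−a)·f(-2) = 2·(-2) = -4.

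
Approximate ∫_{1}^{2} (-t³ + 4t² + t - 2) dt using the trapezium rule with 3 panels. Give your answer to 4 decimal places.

5.0741

h = (2 − 1)/3 = 0.333333.
Nodes t₀,…,t₃ = 1, 1.333333, 1.666667, 2.
f(t) = -t³ + 4t² + t - 2: f₀=2, f₁=4.074074, f₂=6.148148, f₃=8.
(h/2)·[f₀ + 2f₁ + 2f₂ + f₃] = 0.166667·(30.444444) = 5.0741.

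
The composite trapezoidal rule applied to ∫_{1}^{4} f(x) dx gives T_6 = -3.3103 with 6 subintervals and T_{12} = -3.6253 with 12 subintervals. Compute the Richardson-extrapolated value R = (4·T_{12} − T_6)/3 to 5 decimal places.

-3.73030

R = (4·T_{12} − T_6) / 3 = (4·(-3.6253) − (-3.3103))/3 = (-11.1909)/3 = -3.73030.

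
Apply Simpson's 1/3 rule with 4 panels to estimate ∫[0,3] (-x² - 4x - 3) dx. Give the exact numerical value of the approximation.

h = (3 − 0)/4 = 0.75.
Nodes x₀,…,x₄ = 0, 0.75, 1.5, 2.25, 3.
f(x) = -x² - 4x - 3: f₀=-3, f₁=-6.5625, f₂=-11.25, f₃=-17.0625, f₄=-24.
(h/3)·[f₀ + 4f₁ + 2f₂ + 4f₃ + f₄] = 0.25·(-144) = -36.

-36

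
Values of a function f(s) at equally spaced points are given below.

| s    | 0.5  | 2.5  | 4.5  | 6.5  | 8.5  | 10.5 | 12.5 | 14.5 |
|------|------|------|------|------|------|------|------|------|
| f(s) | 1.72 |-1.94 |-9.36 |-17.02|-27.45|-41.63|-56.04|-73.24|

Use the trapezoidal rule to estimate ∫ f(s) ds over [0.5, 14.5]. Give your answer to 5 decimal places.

-378.40000

h = 2, n = 7.
(h/2)·[y₀ + 2y₁ + 2y₂ + 2y₃ + 2y₄ + 2y₅ + 2y₆ + y₇] = 1·(-378.40) = -378.40000.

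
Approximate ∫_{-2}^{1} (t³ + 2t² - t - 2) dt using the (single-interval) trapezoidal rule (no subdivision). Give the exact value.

0

T = (b−a)/2 · [f(-2) + f(1)] = 1.5·[0 + 0] = 0.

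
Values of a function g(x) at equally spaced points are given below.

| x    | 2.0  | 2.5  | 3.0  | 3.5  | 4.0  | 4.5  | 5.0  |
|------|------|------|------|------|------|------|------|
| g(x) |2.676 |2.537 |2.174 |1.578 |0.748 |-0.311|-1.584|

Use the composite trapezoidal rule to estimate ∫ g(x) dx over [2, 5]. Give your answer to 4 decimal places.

3.6360

h = 0.5, n = 6.
(h/2)·[y₀ + 2y₁ + 2y₂ + 2y₃ + 2y₄ + 2y₅ + y₆] = 0.25·(14.544) = 3.6360.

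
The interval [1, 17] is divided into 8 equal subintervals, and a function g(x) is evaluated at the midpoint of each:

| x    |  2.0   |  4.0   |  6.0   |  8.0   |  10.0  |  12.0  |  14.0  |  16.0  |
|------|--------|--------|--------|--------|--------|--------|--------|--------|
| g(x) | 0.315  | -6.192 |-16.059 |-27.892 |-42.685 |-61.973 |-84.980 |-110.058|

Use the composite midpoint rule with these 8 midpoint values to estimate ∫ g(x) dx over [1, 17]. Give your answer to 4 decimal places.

h = 2, n = 8.
h·[y(m₁) + y(m₂) + y(m₃) + y(m₄) + y(m₅) + y(m₆) + y(m₇) + y(m₈)] = 2·(-349.524) = -699.0480.

-699.0480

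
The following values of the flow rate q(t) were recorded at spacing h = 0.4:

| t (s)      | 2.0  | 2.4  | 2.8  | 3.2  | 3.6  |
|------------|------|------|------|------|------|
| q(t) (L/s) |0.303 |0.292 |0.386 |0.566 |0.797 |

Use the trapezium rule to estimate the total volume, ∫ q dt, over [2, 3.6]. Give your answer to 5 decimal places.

0.71760

h = 0.4, n = 4.
(h/2)·[y₀ + 2y₁ + 2y₂ + 2y₃ + y₄] = 0.2·(3.588) = 0.71760.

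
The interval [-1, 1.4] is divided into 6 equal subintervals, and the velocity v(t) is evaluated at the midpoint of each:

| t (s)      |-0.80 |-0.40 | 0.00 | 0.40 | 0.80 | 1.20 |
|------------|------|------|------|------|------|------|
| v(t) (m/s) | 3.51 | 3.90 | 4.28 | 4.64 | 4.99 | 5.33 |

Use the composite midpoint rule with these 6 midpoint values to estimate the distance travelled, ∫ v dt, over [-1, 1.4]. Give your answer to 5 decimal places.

10.66000

h = 0.4, n = 6.
h·[y(m₁) + y(m₂) + y(m₃) + y(m₄) + y(m₅) + y(m₆)] = 0.4·(26.65) = 10.66000.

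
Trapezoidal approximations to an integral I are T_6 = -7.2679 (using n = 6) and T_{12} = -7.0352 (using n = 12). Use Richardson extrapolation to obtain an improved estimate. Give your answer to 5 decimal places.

R = (4·T_{12} − T_6) / 3 = (4·(-7.0352) − (-7.2679))/3 = (-20.8729)/3 = -6.95763.

-6.95763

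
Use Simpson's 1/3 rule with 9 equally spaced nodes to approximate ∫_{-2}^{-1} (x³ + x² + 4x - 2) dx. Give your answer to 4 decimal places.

-9.4167

h = (-1 − (-2))/8 = 0.125.
Nodes x₀,…,x₈ = -2, -1.875, -1.75, -1.625, -1.5, -1.375, -1.25, -1.125, -1.
f(x) = x³ + x² + 4x - 2: f₀=-14, f₁=-12.576171875, f₂=-11.296875, f₃=-10.150390625, f₄=-9.125, f₅=-8.208984375, f₆=-7.390625, f₇=-6.658203125, f₈=-6.
(h/3)·[f₀ + 4f₁ + 2f₂ + 4f₃ + 2f₄ + 4f₅ + 2f₆ + 4f₇ + f₈] = 0.041667·(-226) = -9.4167.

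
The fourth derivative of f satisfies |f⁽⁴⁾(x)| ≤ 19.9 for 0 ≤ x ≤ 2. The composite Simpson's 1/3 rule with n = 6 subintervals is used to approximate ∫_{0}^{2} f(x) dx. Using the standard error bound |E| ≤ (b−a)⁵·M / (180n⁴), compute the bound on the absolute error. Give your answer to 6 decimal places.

|E| ≤ (2)⁵·19.9 / (180·6⁴) = 636.8/233280 = 0.002730.

0.002730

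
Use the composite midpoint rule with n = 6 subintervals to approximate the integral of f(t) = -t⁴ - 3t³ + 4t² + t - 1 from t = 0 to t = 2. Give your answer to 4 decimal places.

-7.4933

h = (2 − 0)/6 = 0.333333.
Midpoints m₁,…,m₆ = 0.166667, 0.5, 0.833333, 1.166667, 1.5, 1.833333.
f(m₁)=-0.736883, f(m₂)=0.0625, f(m₃)=0.392747, f(m₄)=-1.005401, f(m₅)=-5.6875, f(m₆)=-15.505401.
h·[f(m₁) + f(m₂) + f(m₃) + f(m₄) + f(m₅) + f(m₆)] = 0.333333·(-22.479938) = -7.4933.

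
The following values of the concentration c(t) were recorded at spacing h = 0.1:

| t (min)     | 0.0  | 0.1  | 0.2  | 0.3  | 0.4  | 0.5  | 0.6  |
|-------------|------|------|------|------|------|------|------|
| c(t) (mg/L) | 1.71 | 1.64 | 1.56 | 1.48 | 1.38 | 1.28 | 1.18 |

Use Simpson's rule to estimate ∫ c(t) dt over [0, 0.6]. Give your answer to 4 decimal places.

h = 0.1, n = 6.
(h/3)·[y₀ + 4y₁ + 2y₂ + 4y₃ + 2y₄ + 4y₅ + y₆] = 0.033333·(26.37) = 0.8790.

0.8790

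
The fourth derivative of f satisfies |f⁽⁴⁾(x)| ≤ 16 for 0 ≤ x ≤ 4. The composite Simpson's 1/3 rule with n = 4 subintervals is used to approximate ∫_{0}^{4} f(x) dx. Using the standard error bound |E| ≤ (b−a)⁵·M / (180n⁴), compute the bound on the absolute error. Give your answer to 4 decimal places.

|E| ≤ (4)⁵·16 / (180·4⁴) = 16384/46080 = 0.3556.

0.3556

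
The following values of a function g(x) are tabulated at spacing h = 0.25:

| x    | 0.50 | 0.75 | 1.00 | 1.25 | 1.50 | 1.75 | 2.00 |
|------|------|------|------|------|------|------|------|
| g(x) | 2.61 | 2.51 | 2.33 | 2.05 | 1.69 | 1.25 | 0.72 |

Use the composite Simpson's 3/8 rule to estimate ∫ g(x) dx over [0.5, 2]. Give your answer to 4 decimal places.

h = 0.25, n = 6.
(3h/8)·[y₀ + 3y₁ + 3y₂ + 2y₃ + 3y₄ + 3y₅ + y₆] = 0.09375·(30.77) = 2.8847.

2.8847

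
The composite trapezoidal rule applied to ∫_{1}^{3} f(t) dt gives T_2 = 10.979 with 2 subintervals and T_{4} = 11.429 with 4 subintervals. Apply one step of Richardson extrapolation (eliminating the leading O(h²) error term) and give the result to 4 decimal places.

R = (4·T_{4} − T_2) / 3 = (4·11.429 − 10.979)/3 = (34.737)/3 = 11.5790.

11.5790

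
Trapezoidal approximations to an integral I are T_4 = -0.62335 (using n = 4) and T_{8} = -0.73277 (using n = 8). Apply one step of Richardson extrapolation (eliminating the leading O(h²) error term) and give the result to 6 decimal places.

R = (4·T_{8} − T_4) / 3 = (4·(-0.73277) − (-0.62335))/3 = (-2.30773)/3 = -0.769243.

-0.769243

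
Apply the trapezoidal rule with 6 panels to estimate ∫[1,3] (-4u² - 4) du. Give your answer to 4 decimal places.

h = (3 − 1)/6 = 0.333333.
Nodes u₀,…,u₆ = 1, 1.333333, 1.666667, 2, 2.333333, 2.666667, 3.
f(u) = -4u² - 4: f₀=-8, f₁=-11.111111, f₂=-15.111111, f₃=-20, f₄=-25.777778, f₅=-32.444444, f₆=-40.
(h/2)·[f₀ + 2f₁ + 2f₂ + 2f₃ + 2f₄ + 2f₅ + f₆] = 0.166667·(-256.888889) = -42.8148.

-42.8148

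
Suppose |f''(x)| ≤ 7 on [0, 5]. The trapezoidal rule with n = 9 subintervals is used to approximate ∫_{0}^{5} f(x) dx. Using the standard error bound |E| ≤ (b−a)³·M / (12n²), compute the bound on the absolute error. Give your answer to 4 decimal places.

|E| ≤ (5)³·7 / (12·9²) = 875/972 = 0.9002.

0.9002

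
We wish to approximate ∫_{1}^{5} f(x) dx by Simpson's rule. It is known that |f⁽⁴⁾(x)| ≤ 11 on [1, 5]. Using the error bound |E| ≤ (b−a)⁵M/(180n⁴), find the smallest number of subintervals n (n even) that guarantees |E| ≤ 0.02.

8

Need 11264/(180n⁴) ≤ 0.02.
n⁴ ≥ 11264/(180·0.02) = 3128.89 ⇒ n ≥ 7.4791, so the smallest even n is 8. (n must be even for Simpson's rule.)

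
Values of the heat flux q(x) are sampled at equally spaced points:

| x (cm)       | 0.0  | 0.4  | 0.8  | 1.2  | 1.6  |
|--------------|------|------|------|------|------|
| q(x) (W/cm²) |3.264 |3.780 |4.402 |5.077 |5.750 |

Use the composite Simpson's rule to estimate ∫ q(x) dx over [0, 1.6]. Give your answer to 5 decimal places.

7.09947

h = 0.4, n = 4.
(h/3)·[y₀ + 4y₁ + 2y₂ + 4y₃ + y₄] = 0.133333·(53.246) = 7.09947.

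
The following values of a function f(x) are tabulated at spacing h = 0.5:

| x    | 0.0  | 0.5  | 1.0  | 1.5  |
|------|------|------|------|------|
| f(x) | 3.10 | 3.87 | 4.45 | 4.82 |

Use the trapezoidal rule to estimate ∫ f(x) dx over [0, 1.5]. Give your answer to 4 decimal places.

h = 0.5, n = 3.
(h/2)·[y₀ + 2y₁ + 2y₂ + y₃] = 0.25·(24.56) = 6.1400.

6.1400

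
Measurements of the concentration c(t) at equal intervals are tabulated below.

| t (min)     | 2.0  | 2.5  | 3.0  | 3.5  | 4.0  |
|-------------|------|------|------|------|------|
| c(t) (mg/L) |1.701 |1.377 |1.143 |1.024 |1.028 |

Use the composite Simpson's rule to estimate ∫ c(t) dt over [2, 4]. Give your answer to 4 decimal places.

2.4365

h = 0.5, n = 4.
(h/3)·[y₀ + 4y₁ + 2y₂ + 4y₃ + y₄] = 0.166667·(14.619) = 2.4365.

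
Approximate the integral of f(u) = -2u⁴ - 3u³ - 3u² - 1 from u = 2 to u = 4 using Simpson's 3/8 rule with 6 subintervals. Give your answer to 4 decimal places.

h = (4 − 2)/6 = 0.333333.
Nodes u₀,…,u₆ = 2, 2.333333, 2.666667, 3, 3.333333, 3.666667, 4.
f(u) = -2u⁴ - 3u³ - 3u² - 1: f₀=-69, f₁=-114.728395, f₂=-180.358025, f₃=-271, f₄=-392.358025, f₅=-550.728395, f₆=-753.
(3h/8)·[f₀ + 3f₁ + 3f₂ + 2f₃ + 3f₄ + 3f₅ + f₆] = 0.125·(-5078.518519) = -634.8148.

-634.8148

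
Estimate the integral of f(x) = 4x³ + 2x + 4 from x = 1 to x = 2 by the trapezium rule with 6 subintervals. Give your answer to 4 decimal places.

h = (2 − 1)/6 = 0.166667.
Nodes x₀,…,x₆ = 1, 1.166667, 1.333333, 1.5, 1.666667, 1.833333, 2.
f(x) = 4x³ + 2x + 4: f₀=10, f₁=12.685185, f₂=16.148148, f₃=20.5, f₄=25.851852, f₅=32.314815, f₆=40.
(h/2)·[f₀ + 2f₁ + 2f₂ + 2f₃ + 2f₄ + 2f₅ + f₆] = 0.083333·(265) = 22.0833.

22.0833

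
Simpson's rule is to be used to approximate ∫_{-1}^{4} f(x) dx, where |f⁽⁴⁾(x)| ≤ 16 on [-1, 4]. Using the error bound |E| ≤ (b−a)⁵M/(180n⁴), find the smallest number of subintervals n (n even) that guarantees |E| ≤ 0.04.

Need 50000/(180n⁴) ≤ 0.04.
n⁴ ≥ 50000/(180·0.04) = 6944.44 ⇒ n ≥ 9.1287, so the smallest even n is 10. (n must be even for Simpson's rule.)

10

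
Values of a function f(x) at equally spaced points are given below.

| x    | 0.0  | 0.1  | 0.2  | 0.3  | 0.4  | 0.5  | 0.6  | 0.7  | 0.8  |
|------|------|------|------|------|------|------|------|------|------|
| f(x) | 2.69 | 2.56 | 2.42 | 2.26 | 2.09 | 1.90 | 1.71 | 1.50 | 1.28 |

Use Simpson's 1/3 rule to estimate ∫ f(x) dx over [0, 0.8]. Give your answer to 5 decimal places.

1.64300

h = 0.1, n = 8.
(h/3)·[y₀ + 4y₁ + 2y₂ + 4y₃ + 2y₄ + 4y₅ + 2y₆ + 4y₇ + y₈] = 0.033333·(49.29) = 1.64300.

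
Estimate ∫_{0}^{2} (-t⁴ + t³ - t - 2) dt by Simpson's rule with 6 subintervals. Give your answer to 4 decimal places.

h = (2 − 0)/6 = 0.333333.
Nodes t₀,…,t₆ = 0, 0.333333, 0.666667, 1, 1.333333, 1.666667, 2.
f(t) = -t⁴ + t³ - t - 2: f₀=-2, f₁=-2.308642, f₂=-2.567901, f₃=-3, f₄=-4.123457, f₅=-6.753086, f₆=-12.
(h/3)·[f₀ + 4f₁ + 2f₂ + 4f₃ + 2f₄ + 4f₅ + f₆] = 0.111111·(-75.629630) = -8.4033.

-8.4033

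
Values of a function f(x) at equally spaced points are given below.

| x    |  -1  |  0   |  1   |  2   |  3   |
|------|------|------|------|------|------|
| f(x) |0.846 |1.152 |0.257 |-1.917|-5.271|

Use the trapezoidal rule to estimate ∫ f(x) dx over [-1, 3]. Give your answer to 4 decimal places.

-2.7205

h = 1, n = 4.
(h/2)·[y₀ + 2y₁ + 2y₂ + 2y₃ + y₄] = 0.5·(-5.441) = -2.7205.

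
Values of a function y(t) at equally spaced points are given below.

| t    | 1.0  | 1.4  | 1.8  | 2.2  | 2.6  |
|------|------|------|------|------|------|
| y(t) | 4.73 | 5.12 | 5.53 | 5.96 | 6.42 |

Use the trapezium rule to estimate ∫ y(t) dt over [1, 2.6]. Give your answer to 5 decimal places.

8.87400

h = 0.4, n = 4.
(h/2)·[y₀ + 2y₁ + 2y₂ + 2y₃ + y₄] = 0.2·(44.37) = 8.87400.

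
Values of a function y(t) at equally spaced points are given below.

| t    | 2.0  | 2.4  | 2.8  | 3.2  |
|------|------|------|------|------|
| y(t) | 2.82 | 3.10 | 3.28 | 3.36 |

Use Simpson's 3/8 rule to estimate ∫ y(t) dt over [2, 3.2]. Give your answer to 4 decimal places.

h = 0.4, n = 3.
(3h/8)·[y₀ + 3y₁ + 3y₂ + y₃] = 0.15·(25.32) = 3.7980.

3.7980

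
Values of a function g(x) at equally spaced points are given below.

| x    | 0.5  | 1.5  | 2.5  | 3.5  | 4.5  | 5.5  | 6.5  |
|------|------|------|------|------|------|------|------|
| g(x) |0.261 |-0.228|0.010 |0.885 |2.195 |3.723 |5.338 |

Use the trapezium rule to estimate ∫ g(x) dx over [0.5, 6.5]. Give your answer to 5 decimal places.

9.38450

h = 1, n = 6.
(h/2)·[y₀ + 2y₁ + 2y₂ + 2y₃ + 2y₄ + 2y₅ + y₆] = 0.5·(18.769) = 9.38450.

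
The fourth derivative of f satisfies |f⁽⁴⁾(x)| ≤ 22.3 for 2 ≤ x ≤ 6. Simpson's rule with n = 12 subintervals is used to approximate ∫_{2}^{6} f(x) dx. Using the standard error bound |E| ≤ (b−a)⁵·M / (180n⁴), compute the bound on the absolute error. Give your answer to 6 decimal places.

0.006118

|E| ≤ (4)⁵·22.3 / (180·12⁴) = 22835.2/3732480 = 0.006118.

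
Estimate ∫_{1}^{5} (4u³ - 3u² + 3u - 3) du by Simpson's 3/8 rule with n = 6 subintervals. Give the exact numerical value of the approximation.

h = (5 − 1)/6 = 0.666667.
Nodes u₀,…,u₆ = 1, 1.666667, 2.333333, 3, 3.666667, 4.333333, 5.
f(u) = 4u³ - 3u² + 3u - 3: f₀=1, f₁=12.185185, f₂=38.481481, f₃=87, f₄=164.851852, f₅=279.148148, f₆=437.
(3h/8)·[f₀ + 3f₁ + 3f₂ + 2f₃ + 3f₄ + 3f₅ + f₆] = 0.25·(2096) = 524.

524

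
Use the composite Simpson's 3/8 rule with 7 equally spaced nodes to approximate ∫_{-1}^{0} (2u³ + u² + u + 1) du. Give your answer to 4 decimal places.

h = (0 − (-1))/6 = 0.166667.
Nodes u₀,…,u₆ = -1, -0.833333, -0.666667, -0.5, -0.333333, -0.166667, 0.
f(u) = 2u³ + u² + u + 1: f₀=-1, f₁=-0.296296, f₂=0.185185, f₃=0.5, f₄=0.703704, f₅=0.851852, f₆=1.
(3h/8)·[f₀ + 3f₁ + 3f₂ + 2f₃ + 3f₄ + 3f₅ + f₆] = 0.0625·(5.333333) = 0.3333.

0.3333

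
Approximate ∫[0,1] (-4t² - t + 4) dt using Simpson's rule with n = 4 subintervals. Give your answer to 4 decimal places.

2.1667

h = (1 − 0)/4 = 0.25.
Nodes t₀,…,t₄ = 0, 0.25, 0.5, 0.75, 1.
f(t) = -4t² - t + 4: f₀=4, f₁=3.5, f₂=2.5, f₃=1, f₄=-1.
(h/3)·[f₀ + 4f₁ + 2f₂ + 4f₃ + f₄] = 0.083333·(26) = 2.1667.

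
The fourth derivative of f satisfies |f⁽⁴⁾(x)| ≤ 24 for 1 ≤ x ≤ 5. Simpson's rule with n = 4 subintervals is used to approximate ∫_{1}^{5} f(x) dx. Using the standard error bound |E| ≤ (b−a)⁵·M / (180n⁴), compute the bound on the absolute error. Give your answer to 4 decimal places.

|E| ≤ (4)⁵·24 / (180·4⁴) = 24576/46080 = 0.5333.

0.5333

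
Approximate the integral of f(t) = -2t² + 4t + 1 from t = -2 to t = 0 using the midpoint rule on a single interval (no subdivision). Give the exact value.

M = (b−a)·f(-1) = 2·(-5) = -10.

-10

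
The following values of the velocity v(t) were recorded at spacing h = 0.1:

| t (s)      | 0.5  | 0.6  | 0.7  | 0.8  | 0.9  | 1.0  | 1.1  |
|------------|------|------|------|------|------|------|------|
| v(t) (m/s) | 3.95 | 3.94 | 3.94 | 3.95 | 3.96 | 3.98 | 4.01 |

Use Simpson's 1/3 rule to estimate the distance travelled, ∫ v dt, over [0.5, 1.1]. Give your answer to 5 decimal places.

h = 0.1, n = 6.
(h/3)·[y₀ + 4y₁ + 2y₂ + 4y₃ + 2y₄ + 4y₅ + y₆] = 0.033333·(71.24) = 2.37467.

2.37467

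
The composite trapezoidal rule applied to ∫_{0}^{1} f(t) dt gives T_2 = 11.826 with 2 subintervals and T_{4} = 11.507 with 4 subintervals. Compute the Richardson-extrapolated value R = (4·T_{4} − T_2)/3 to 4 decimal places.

11.4007

R = (4·T_{4} − T_2) / 3 = (4·11.507 − 11.826)/3 = (34.202)/3 = 11.4007.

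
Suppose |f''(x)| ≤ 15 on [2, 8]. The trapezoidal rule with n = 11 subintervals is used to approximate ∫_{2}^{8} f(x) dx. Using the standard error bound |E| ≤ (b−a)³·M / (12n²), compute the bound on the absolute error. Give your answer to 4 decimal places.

2.2314

|E| ≤ (6)³·15 / (12·11²) = 3240/1452 = 2.2314.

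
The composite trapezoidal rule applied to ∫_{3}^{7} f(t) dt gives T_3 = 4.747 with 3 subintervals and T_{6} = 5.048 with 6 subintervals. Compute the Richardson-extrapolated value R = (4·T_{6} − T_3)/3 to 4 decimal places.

5.1483

R = (4·T_{6} − T_3) / 3 = (4·5.048 − 4.747)/3 = (15.445)/3 = 5.1483.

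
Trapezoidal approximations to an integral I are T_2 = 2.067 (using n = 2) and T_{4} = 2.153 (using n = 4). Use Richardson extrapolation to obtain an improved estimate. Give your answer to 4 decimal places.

2.1817

R = (4·T_{4} − T_2) / 3 = (4·2.153 − 2.067)/3 = (6.545)/3 = 2.1817.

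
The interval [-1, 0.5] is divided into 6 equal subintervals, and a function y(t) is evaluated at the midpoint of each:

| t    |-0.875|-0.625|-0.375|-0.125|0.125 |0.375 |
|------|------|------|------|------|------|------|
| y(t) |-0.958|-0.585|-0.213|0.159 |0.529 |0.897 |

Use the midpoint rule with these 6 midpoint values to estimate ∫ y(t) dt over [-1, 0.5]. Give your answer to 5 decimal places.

h = 0.25, n = 6.
h·[y(m₁) + y(m₂) + y(m₃) + y(m₄) + y(m₅) + y(m₆)] = 0.25·(-0.171) = -0.04275.

-0.04275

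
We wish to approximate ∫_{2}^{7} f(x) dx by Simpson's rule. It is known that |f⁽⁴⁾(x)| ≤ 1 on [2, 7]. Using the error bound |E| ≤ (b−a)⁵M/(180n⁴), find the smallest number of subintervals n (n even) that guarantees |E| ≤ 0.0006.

14

Need 3125/(180n⁴) ≤ 0.0006.
n⁴ ≥ 3125/(180·0.0006) = 28935.2 ⇒ n ≥ 13.0424, so the smallest even n is 14. (n must be even for Simpson's rule.)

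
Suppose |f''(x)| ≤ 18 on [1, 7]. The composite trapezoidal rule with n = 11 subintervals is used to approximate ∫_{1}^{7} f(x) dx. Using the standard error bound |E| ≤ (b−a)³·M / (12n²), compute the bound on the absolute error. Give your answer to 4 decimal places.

2.6777

|E| ≤ (6)³·18 / (12·11²) = 3888/1452 = 2.6777.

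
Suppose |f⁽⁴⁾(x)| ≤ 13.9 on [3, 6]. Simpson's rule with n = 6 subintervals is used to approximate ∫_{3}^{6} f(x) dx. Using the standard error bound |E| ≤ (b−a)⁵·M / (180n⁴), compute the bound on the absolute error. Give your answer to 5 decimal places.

|E| ≤ (3)⁵·13.9 / (180·6⁴) = 3377.7/233280 = 0.01448.

0.01448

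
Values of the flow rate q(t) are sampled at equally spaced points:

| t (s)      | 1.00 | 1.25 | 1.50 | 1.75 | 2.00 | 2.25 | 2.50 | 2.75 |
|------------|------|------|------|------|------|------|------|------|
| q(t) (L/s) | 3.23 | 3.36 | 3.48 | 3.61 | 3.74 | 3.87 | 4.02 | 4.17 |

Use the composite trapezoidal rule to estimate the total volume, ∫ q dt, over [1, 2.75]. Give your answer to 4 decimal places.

6.4450

h = 0.25, n = 7.
(h/2)·[y₀ + 2y₁ + 2y₂ + 2y₃ + 2y₄ + 2y₅ + 2y₆ + y₇] = 0.125·(51.56) = 6.4450.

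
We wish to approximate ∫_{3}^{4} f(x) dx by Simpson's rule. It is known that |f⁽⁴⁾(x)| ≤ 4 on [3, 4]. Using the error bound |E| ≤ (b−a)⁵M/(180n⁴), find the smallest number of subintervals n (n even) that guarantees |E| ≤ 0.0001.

4

Need 4/(180n⁴) ≤ 0.0001.
n⁴ ≥ 4/(180·0.0001) = 222.222 ⇒ n ≥ 3.8610, so the smallest even n is 4. (n must be even for Simpson's rule.)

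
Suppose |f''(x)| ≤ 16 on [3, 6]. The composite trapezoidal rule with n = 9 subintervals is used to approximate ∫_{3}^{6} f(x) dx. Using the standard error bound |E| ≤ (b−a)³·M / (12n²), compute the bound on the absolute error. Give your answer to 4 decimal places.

|E| ≤ (3)³·16 / (12·9²) = 432/972 = 0.4444.

0.4444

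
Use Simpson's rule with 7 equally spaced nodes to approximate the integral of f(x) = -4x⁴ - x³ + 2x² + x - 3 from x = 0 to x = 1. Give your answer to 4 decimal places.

h = (1 − 0)/6 = 0.166667.
Nodes x₀,…,x₆ = 0, 0.166667, 0.333333, 0.5, 0.666667, 0.833333, 1.
f(x) = -4x⁴ - x³ + 2x² + x - 3: f₀=-3, f₁=-2.785494, f₂=-2.530864, f₃=-2.375, f₄=-2.530864, f₅=-3.285494, f₆=-5.
(h/3)·[f₀ + 4f₁ + 2f₂ + 4f₃ + 2f₄ + 4f₅ + f₆] = 0.055556·(-51.907407) = -2.8837.

-2.8837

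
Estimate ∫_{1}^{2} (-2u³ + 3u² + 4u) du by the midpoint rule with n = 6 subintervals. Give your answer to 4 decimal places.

5.5139

h = (2 − 1)/6 = 0.166667.
Midpoints m₁,…,m₆ = 1.083333, 1.25, 1.416667, 1.583333, 1.75, 1.916667.
f(m₁)=5.311343, f(m₂)=5.78125, f(m₃)=6.001157, f(m₄)=5.915509, f(m₅)=5.46875, f(m₆)=4.605324.
h·[f(m₁) + f(m₂) + f(m₃) + f(m₄) + f(m₅) + f(m₆)] = 0.166667·(33.083333) = 5.5139.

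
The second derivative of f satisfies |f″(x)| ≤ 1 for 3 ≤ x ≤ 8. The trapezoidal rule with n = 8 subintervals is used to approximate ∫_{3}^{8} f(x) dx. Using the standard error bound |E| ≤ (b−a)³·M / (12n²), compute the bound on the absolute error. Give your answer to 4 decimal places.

|E| ≤ (5)³·1 / (12·8²) = 125/768 = 0.1628.

0.1628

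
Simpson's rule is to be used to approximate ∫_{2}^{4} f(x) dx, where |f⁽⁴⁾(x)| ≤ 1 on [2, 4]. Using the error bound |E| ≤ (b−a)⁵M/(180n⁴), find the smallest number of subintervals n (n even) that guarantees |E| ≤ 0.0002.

Need 32/(180n⁴) ≤ 0.0002.
n⁴ ≥ 32/(180·0.0002) = 888.889 ⇒ n ≥ 5.4602, so the smallest even n is 6. (n must be even for Simpson's rule.)

6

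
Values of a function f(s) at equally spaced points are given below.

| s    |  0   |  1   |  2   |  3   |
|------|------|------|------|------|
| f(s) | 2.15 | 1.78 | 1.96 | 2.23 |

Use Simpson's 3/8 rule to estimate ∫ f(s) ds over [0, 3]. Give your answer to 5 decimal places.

h = 1, n = 3.
(3h/8)·[y₀ + 3y₁ + 3y₂ + y₃] = 0.375·(15.60) = 5.85000.

5.85000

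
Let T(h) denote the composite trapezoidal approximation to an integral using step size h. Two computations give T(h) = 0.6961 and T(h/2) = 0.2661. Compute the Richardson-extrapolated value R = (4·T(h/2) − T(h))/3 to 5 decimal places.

R = (4·T(h/2) − T(h)) / 3 = (4·0.2661 − 0.6961)/3 = (0.3683)/3 = 0.12277.

0.12277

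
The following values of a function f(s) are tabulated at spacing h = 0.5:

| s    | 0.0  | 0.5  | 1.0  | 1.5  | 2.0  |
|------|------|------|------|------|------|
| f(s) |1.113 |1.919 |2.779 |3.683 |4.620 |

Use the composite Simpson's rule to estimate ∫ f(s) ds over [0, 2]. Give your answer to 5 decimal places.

h = 0.5, n = 4.
(h/3)·[y₀ + 4y₁ + 2y₂ + 4y₃ + y₄] = 0.166667·(33.699) = 5.61650.

5.61650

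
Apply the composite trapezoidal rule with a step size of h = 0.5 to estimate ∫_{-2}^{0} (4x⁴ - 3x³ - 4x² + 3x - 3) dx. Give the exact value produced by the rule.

18

h = (0 − (-2))/4 = 0.5.
Nodes x₀,…,x₄ = -2, -1.5, -1, -0.5, 0.
f(x) = 4x⁴ - 3x³ - 4x² + 3x - 3: f₀=63, f₁=13.875, f₂=-3, f₃=-4.875, f₄=-3.
(h/2)·[f₀ + 2f₁ + 2f₂ + 2f₃ + f₄] = 0.25·(72) = 18.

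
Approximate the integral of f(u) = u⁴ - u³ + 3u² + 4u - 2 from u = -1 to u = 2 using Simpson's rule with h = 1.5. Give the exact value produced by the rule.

h = (2 − (-1))/2 = 1.5.
Nodes u₀,…,u₂ = -1, 0.5, 2.
f(u) = u⁴ - u³ + 3u² + 4u - 2: f₀=-1, f₁=0.6875, f₂=26.
(h/3)·[f₀ + 4f₁ + f₂] = 0.5·(27.75) = 13.875.

13.875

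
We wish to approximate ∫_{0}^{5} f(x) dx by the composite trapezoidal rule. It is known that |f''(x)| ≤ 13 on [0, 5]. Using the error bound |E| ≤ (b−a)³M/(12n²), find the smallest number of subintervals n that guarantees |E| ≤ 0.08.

Need 1625/(12n²) ≤ 0.08.
n² ≥ 1625/(12·0.08) = 1692.71 ⇒ n ≥ 41.1425, so the smallest n is 42.

42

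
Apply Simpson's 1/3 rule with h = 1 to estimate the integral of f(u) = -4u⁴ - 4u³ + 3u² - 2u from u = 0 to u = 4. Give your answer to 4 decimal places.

-1029.3333

h = (4 − 0)/4 = 1.
Nodes u₀,…,u₄ = 0, 1, 2, 3, 4.
f(u) = -4u⁴ - 4u³ + 3u² - 2u: f₀=0, f₁=-7, f₂=-88, f₃=-411, f₄=-1240.
(h/3)·[f₀ + 4f₁ + 2f₂ + 4f₃ + f₄] = 0.333333·(-3088) = -1029.3333.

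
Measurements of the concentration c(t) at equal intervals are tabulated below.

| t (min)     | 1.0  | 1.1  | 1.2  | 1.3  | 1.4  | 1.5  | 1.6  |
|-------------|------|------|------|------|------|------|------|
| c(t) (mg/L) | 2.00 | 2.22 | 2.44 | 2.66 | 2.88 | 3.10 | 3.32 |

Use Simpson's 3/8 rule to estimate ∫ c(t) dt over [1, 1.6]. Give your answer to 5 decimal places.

h = 0.1, n = 6.
(3h/8)·[y₀ + 3y₁ + 3y₂ + 2y₃ + 3y₄ + 3y₅ + y₆] = 0.0375·(42.56) = 1.59600.

1.59600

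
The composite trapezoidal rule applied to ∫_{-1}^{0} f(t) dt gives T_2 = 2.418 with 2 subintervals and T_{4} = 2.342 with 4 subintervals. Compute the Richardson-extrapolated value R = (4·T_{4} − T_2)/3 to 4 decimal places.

R = (4·T_{4} − T_2) / 3 = (4·2.342 − 2.418)/3 = (6.950)/3 = 2.3167.

2.3167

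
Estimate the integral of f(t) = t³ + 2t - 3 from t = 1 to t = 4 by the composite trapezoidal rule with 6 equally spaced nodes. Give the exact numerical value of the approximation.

71.1

h = (4 − 1)/5 = 0.6.
Nodes t₀,…,t₅ = 1, 1.6, 2.2, 2.8, 3.4, 4.
f(t) = t³ + 2t - 3: f₀=0, f₁=4.296, f₂=12.048, f₃=24.552, f₄=43.104, f₅=69.
(h/2)·[f₀ + 2f₁ + 2f₂ + 2f₃ + 2f₄ + f₅] = 0.3·(237) = 71.1.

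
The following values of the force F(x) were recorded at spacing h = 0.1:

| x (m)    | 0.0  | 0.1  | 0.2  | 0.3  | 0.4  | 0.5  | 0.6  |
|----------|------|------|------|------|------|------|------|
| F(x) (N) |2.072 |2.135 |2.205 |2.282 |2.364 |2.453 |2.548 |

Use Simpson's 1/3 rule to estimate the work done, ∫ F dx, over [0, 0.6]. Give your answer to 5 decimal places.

h = 0.1, n = 6.
(h/3)·[y₀ + 4y₁ + 2y₂ + 4y₃ + 2y₄ + 4y₅ + y₆] = 0.033333·(41.238) = 1.37460.

1.37460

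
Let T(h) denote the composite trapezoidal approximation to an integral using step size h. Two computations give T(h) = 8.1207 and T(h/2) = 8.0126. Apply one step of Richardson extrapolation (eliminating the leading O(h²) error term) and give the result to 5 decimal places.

R = (4·T(h/2) − T(h)) / 3 = (4·8.0126 − 8.1207)/3 = (23.9297)/3 = 7.97657.

7.97657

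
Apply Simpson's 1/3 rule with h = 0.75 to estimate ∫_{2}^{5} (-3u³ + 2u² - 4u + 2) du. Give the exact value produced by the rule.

-414.75

h = (5 − 2)/4 = 0.75.
Nodes u₀,…,u₄ = 2, 2.75, 3.5, 4.25, 5.
f(u) = -3u³ + 2u² - 4u + 2: f₀=-22, f₁=-56.265625, f₂=-116.125, f₃=-209.171875, f₄=-343.
(h/3)·[f₀ + 4f₁ + 2f₂ + 4f₃ + f₄] = 0.25·(-1659) = -414.75.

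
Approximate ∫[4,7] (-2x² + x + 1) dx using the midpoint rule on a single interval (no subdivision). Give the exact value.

M = (b−a)·f(5.5) = 3·(-54) = -162.

-162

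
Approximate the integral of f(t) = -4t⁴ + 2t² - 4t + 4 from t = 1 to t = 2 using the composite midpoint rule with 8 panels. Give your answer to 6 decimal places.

h = (2 − 1)/8 = 0.125.
Midpoints m₁,…,m₈ = 1.0625, 1.1875, 1.3125, 1.4375, 1.5625, 1.6875, 1.8125, 1.9375.
f(m₁)=-3.08990478515625, f(m₂)=-5.88385009765625, f(m₃)=-9.67486572265625, f(m₄)=-14.69732666015625, f(m₅)=-21.20904541015625, f(m₆)=-29.49127197265625, f(m₇)=-39.84869384765625, f(m₈)=-52.60943603515625.
h·[f(m₁) + f(m₂) + f(m₃) + f(m₄) + f(m₅) + f(m₆) + f(m₇) + f(m₈)] = 0.125·(-176.50439453125) = -22.063049.

-22.063049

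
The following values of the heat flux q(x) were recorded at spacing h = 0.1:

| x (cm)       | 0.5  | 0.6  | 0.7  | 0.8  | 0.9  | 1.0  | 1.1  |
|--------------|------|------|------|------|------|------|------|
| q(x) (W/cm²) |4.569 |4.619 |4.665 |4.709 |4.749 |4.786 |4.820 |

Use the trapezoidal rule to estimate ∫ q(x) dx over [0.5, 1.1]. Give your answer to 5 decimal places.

h = 0.1, n = 6.
(h/2)·[y₀ + 2y₁ + 2y₂ + 2y₃ + 2y₄ + 2y₅ + y₆] = 0.05·(56.445) = 2.82225.

2.82225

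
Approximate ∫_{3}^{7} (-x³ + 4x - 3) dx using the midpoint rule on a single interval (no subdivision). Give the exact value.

-432

M = (b−a)·f(5) = 4·(-108) = -432.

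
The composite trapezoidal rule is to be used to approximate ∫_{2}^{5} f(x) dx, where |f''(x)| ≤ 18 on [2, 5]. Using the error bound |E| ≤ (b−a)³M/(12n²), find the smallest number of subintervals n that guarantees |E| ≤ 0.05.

29

Need 486/(12n²) ≤ 0.05.
n² ≥ 486/(12·0.05) = 810 ⇒ n ≥ 28.4605, so the smallest n is 29.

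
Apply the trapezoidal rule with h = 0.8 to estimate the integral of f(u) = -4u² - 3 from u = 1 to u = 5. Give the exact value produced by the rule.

h = (5 − 1)/5 = 0.8.
Nodes u₀,…,u₅ = 1, 1.8, 2.6, 3.4, 4.2, 5.
f(u) = -4u² - 3: f₀=-7, f₁=-15.96, f₂=-30.04, f₃=-49.24, f₄=-73.56, f₅=-103.
(h/2)·[f₀ + 2f₁ + 2f₂ + 2f₃ + 2f₄ + f₅] = 0.4·(-447.6) = -179.04.

-179.04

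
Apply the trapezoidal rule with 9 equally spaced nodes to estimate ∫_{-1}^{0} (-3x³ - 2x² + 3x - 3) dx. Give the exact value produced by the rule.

-4.41015625

h = (0 − (-1))/8 = 0.125.
Nodes x₀,…,x₈ = -1, -0.875, -0.75, -0.625, -0.5, -0.375, -0.25, -0.125, 0.
f(x) = -3x³ - 2x² + 3x - 3: f₀=-5, f₁=-5.146484375, f₂=-5.109375, f₃=-4.923828125, f₄=-4.625, f₅=-4.248046875, f₆=-3.828125, f₇=-3.400390625, f₈=-3.
(h/2)·[f₀ + 2f₁ + 2f₂ + 2f₃ + 2f₄ + 2f₅ + 2f₆ + 2f₇ + f₈] = 0.0625·(-70.5625) = -4.41015625.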